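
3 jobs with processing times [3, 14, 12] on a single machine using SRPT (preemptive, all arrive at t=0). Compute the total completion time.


Since all jobs arrive at t=0, SRPT equals SPT ordering.
SPT order: [3, 12, 14]
Completion times:
  Job 1: p=3, C=3
  Job 2: p=12, C=15
  Job 3: p=14, C=29
Total completion time = 3 + 15 + 29 = 47

47


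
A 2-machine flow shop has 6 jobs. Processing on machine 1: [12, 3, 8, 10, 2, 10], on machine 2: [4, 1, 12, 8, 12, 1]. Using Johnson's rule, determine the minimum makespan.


Apply Johnson's rule:
  Group 1 (a <= b): [(5, 2, 12), (3, 8, 12)]
  Group 2 (a > b): [(4, 10, 8), (1, 12, 4), (2, 3, 1), (6, 10, 1)]
Optimal job order: [5, 3, 4, 1, 2, 6]
Schedule:
  Job 5: M1 done at 2, M2 done at 14
  Job 3: M1 done at 10, M2 done at 26
  Job 4: M1 done at 20, M2 done at 34
  Job 1: M1 done at 32, M2 done at 38
  Job 2: M1 done at 35, M2 done at 39
  Job 6: M1 done at 45, M2 done at 46
Makespan = 46

46


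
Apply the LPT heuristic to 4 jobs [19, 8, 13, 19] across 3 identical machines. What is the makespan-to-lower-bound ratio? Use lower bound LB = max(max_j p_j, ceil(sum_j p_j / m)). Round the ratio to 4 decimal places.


LPT order: [19, 19, 13, 8]
Machine loads after assignment: [19, 19, 21]
LPT makespan = 21
Lower bound = max(max_job, ceil(total/3)) = max(19, 20) = 20
Ratio = 21 / 20 = 1.05

1.05


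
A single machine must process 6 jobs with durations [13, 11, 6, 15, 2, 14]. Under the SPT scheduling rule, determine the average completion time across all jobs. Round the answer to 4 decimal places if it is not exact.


Sort jobs by processing time (SPT order): [2, 6, 11, 13, 14, 15]
Compute completion times sequentially:
  Job 1: processing = 2, completes at 2
  Job 2: processing = 6, completes at 8
  Job 3: processing = 11, completes at 19
  Job 4: processing = 13, completes at 32
  Job 5: processing = 14, completes at 46
  Job 6: processing = 15, completes at 61
Sum of completion times = 168
Average completion time = 168/6 = 28.0

28.0


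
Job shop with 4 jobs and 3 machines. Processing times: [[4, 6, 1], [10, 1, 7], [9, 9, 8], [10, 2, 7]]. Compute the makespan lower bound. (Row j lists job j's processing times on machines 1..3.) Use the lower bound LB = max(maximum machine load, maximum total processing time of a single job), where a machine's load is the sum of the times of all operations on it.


Machine loads:
  Machine 1: 4 + 10 + 9 + 10 = 33
  Machine 2: 6 + 1 + 9 + 2 = 18
  Machine 3: 1 + 7 + 8 + 7 = 23
Max machine load = 33
Job totals:
  Job 1: 11
  Job 2: 18
  Job 3: 26
  Job 4: 19
Max job total = 26
Lower bound = max(33, 26) = 33

33


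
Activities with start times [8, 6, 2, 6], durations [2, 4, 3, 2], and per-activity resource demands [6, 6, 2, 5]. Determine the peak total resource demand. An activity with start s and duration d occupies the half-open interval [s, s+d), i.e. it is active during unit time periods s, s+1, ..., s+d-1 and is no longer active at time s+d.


Each activity i is active on [start_i, start_i + duration_i).
Compute total resource usage per time slot:
  t=0: active resources = [], total = 0
  t=1: active resources = [], total = 0
  t=2: active resources = [2], total = 2
  t=3: active resources = [2], total = 2
  t=4: active resources = [2], total = 2
  t=5: active resources = [], total = 0
  t=6: active resources = [6, 5], total = 11
  t=7: active resources = [6, 5], total = 11
  t=8: active resources = [6, 6], total = 12
  t=9: active resources = [6, 6], total = 12
Peak resource demand = 12

12


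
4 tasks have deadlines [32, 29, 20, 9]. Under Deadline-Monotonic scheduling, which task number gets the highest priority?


Sort tasks by relative deadline (ascending):
  Task 4: deadline = 9
  Task 3: deadline = 20
  Task 2: deadline = 29
  Task 1: deadline = 32
Priority order (highest first): [4, 3, 2, 1]
Highest priority task = 4

4


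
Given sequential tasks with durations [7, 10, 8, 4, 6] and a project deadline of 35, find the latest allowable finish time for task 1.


LF(activity 1) = deadline - sum of successor durations
Successors: activities 2 through 5 with durations [10, 8, 4, 6]
Sum of successor durations = 28
LF = 35 - 28 = 7

7


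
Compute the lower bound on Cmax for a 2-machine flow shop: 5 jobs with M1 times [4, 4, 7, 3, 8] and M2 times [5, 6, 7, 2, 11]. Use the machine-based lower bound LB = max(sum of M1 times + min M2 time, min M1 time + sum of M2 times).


LB1 = sum(M1 times) + min(M2 times) = 26 + 2 = 28
LB2 = min(M1 times) + sum(M2 times) = 3 + 31 = 34
Lower bound = max(LB1, LB2) = max(28, 34) = 34

34


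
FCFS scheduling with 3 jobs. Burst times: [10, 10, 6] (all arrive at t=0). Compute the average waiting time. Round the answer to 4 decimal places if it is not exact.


FCFS order (as given): [10, 10, 6]
Waiting times:
  Job 1: wait = 0
  Job 2: wait = 10
  Job 3: wait = 20
Sum of waiting times = 30
Average waiting time = 30/3 = 10.0

10.0


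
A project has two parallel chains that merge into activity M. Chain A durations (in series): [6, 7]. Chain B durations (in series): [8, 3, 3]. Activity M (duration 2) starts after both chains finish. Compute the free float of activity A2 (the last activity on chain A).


ES(A2) = sum of predecessors on chain A = 6
EF(A2) = ES + duration = 6 + 7 = 13
Successor of A2 is M. ES(M) = max(sum(A), sum(B)) = max(13, 14) = 14
Free float = ES(successor) - EF(current) = 14 - 13 = 1

1


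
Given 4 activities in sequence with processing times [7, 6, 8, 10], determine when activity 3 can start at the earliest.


Activity 3 starts after activities 1 through 2 complete.
Predecessor durations: [7, 6]
ES = 7 + 6 = 13

13


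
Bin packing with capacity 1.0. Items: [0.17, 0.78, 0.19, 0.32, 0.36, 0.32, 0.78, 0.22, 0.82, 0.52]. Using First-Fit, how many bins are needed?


Place items sequentially using First-Fit:
  Item 0.17 -> new Bin 1
  Item 0.78 -> Bin 1 (now 0.95)
  Item 0.19 -> new Bin 2
  Item 0.32 -> Bin 2 (now 0.51)
  Item 0.36 -> Bin 2 (now 0.87)
  Item 0.32 -> new Bin 3
  Item 0.78 -> new Bin 4
  Item 0.22 -> Bin 3 (now 0.54)
  Item 0.82 -> new Bin 5
  Item 0.52 -> new Bin 6
Total bins used = 6

6


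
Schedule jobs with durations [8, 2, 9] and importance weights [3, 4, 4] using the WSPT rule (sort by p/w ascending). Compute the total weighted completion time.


Compute p/w ratios and sort ascending (WSPT): [(2, 4), (9, 4), (8, 3)]
Compute weighted completion times:
  Job (p=2,w=4): C=2, w*C=4*2=8
  Job (p=9,w=4): C=11, w*C=4*11=44
  Job (p=8,w=3): C=19, w*C=3*19=57
Total weighted completion time = 109

109


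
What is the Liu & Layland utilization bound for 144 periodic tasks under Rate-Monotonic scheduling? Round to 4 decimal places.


Compute 2^(1/144) = 1.0048251257
Subtract 1: 1.0048251257 - 1 = 0.0048251257
Multiply by n: 144 * 0.0048251257 = 0.6948181008
Round to 4 dp: 0.6948

0.6948


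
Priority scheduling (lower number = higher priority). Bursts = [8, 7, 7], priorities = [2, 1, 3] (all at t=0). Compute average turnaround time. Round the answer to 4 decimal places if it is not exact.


Sort by priority (ascending = highest first):
Order: [(1, 7), (2, 8), (3, 7)]
Completion times:
  Priority 1, burst=7, C=7
  Priority 2, burst=8, C=15
  Priority 3, burst=7, C=22
Average turnaround = 44/3 = 14.6667

14.6667


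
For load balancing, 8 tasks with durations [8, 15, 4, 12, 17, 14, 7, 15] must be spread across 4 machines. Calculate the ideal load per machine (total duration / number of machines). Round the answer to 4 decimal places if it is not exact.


Total processing time = 8 + 15 + 4 + 12 + 17 + 14 + 7 + 15 = 92
Number of machines = 4
Ideal balanced load = 92 / 4 = 23.0

23.0


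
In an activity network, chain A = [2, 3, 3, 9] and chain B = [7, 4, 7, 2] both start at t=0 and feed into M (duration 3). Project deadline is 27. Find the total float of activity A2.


Forward pass: ES(A2) = sum of predecessors on chain A = 2
EF = ES + duration = 2 + 3 = 5
Backward pass: LF(M) = deadline = 27; LS(M) = 27 - 3 = 24
LF(A2) = LS(M) - sum(successors on chain A) = 24 - 12 = 12
LS = LF - duration = 12 - 3 = 9
Total float = LS - ES = 9 - 2 = 7

7


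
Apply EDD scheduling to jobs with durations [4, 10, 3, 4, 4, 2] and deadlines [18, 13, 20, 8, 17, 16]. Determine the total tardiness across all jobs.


Sort by due date (EDD order): [(4, 8), (10, 13), (2, 16), (4, 17), (4, 18), (3, 20)]
Compute completion times and tardiness:
  Job 1: p=4, d=8, C=4, tardiness=max(0,4-8)=0
  Job 2: p=10, d=13, C=14, tardiness=max(0,14-13)=1
  Job 3: p=2, d=16, C=16, tardiness=max(0,16-16)=0
  Job 4: p=4, d=17, C=20, tardiness=max(0,20-17)=3
  Job 5: p=4, d=18, C=24, tardiness=max(0,24-18)=6
  Job 6: p=3, d=20, C=27, tardiness=max(0,27-20)=7
Total tardiness = 17

17


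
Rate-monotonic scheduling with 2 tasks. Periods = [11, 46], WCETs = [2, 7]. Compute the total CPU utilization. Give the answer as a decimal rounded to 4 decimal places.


Compute individual utilizations (exact fractions):
  Task 1: C/T = 2/11 (approx. 0.1818)
  Task 2: C/T = 7/46 (approx. 0.1522)
Total utilization U = 2/11 + 7/46 = 169/506
Rounded to 4 decimal places: U = 0.3340
RM (Liu & Layland) bound for 2 tasks = 0.828427; compare with U = 169/506 (approx. 0.333992)
U <= bound, so schedulable by RM sufficient condition.

0.3340


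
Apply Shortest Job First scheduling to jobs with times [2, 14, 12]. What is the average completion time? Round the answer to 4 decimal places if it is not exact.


SJF order (ascending): [2, 12, 14]
Completion times:
  Job 1: burst=2, C=2
  Job 2: burst=12, C=14
  Job 3: burst=14, C=28
Average completion = 44/3 = 14.6667

14.6667


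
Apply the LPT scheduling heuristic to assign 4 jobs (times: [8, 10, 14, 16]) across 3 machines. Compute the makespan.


Sort jobs in decreasing order (LPT): [16, 14, 10, 8]
Assign each job to the least loaded machine:
  Machine 1: jobs [16], load = 16
  Machine 2: jobs [14], load = 14
  Machine 3: jobs [10, 8], load = 18
Makespan = max load = 18

18


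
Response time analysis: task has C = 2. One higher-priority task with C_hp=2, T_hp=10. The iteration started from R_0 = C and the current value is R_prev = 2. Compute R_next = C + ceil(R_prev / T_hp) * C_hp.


R_next = C + ceil(R_prev / T_hp) * C_hp
ceil(2 / 10) = ceil(0.2) = 1
Interference = 1 * 2 = 2
R_next = 2 + 2 = 4

4


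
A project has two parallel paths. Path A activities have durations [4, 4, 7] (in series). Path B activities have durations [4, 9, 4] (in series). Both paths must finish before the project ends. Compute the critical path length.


Path A total = 4 + 4 + 7 = 15
Path B total = 4 + 9 + 4 = 17
Critical path = longest path = max(15, 17) = 17

17


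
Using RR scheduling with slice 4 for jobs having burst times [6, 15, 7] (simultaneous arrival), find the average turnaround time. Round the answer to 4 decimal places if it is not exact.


Time quantum = 4
Execution trace:
  J1 runs 4 units, time = 4
  J2 runs 4 units, time = 8
  J3 runs 4 units, time = 12
  J1 runs 2 units, time = 14
  J2 runs 4 units, time = 18
  J3 runs 3 units, time = 21
  J2 runs 4 units, time = 25
  J2 runs 3 units, time = 28
Finish times: [14, 28, 21]
Average turnaround = 63/3 = 21.0

21.0


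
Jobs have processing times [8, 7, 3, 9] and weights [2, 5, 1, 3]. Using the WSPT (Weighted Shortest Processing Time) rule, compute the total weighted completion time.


Compute p/w ratios and sort ascending (WSPT): [(7, 5), (3, 1), (9, 3), (8, 2)]
Compute weighted completion times:
  Job (p=7,w=5): C=7, w*C=5*7=35
  Job (p=3,w=1): C=10, w*C=1*10=10
  Job (p=9,w=3): C=19, w*C=3*19=57
  Job (p=8,w=2): C=27, w*C=2*27=54
Total weighted completion time = 156

156


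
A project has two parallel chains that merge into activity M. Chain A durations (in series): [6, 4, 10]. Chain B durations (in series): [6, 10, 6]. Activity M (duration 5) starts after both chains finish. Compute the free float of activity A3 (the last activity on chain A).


ES(A3) = sum of predecessors on chain A = 10
EF(A3) = ES + duration = 10 + 10 = 20
Successor of A3 is M. ES(M) = max(sum(A), sum(B)) = max(20, 22) = 22
Free float = ES(successor) - EF(current) = 22 - 20 = 2

2


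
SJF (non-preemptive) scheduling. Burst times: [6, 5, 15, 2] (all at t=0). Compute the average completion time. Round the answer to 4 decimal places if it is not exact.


SJF order (ascending): [2, 5, 6, 15]
Completion times:
  Job 1: burst=2, C=2
  Job 2: burst=5, C=7
  Job 3: burst=6, C=13
  Job 4: burst=15, C=28
Average completion = 50/4 = 12.5

12.5


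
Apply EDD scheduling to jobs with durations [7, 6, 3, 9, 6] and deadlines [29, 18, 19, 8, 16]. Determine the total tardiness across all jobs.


Sort by due date (EDD order): [(9, 8), (6, 16), (6, 18), (3, 19), (7, 29)]
Compute completion times and tardiness:
  Job 1: p=9, d=8, C=9, tardiness=max(0,9-8)=1
  Job 2: p=6, d=16, C=15, tardiness=max(0,15-16)=0
  Job 3: p=6, d=18, C=21, tardiness=max(0,21-18)=3
  Job 4: p=3, d=19, C=24, tardiness=max(0,24-19)=5
  Job 5: p=7, d=29, C=31, tardiness=max(0,31-29)=2
Total tardiness = 11

11


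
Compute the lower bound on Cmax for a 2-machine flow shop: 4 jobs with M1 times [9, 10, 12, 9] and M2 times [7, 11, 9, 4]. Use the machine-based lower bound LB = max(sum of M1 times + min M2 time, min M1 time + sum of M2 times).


LB1 = sum(M1 times) + min(M2 times) = 40 + 4 = 44
LB2 = min(M1 times) + sum(M2 times) = 9 + 31 = 40
Lower bound = max(LB1, LB2) = max(44, 40) = 44

44


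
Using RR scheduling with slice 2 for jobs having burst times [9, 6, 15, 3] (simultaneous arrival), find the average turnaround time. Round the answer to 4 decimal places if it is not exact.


Time quantum = 2
Execution trace:
  J1 runs 2 units, time = 2
  J2 runs 2 units, time = 4
  J3 runs 2 units, time = 6
  J4 runs 2 units, time = 8
  J1 runs 2 units, time = 10
  J2 runs 2 units, time = 12
  J3 runs 2 units, time = 14
  J4 runs 1 units, time = 15
  J1 runs 2 units, time = 17
  J2 runs 2 units, time = 19
  J3 runs 2 units, time = 21
  J1 runs 2 units, time = 23
  J3 runs 2 units, time = 25
  J1 runs 1 units, time = 26
  J3 runs 2 units, time = 28
  J3 runs 2 units, time = 30
  J3 runs 2 units, time = 32
  J3 runs 1 units, time = 33
Finish times: [26, 19, 33, 15]
Average turnaround = 93/4 = 23.25

23.25


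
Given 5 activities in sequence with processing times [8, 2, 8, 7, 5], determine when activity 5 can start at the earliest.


Activity 5 starts after activities 1 through 4 complete.
Predecessor durations: [8, 2, 8, 7]
ES = 8 + 2 + 8 + 7 = 25

25


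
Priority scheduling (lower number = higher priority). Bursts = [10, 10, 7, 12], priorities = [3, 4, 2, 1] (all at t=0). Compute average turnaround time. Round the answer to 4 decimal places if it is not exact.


Sort by priority (ascending = highest first):
Order: [(1, 12), (2, 7), (3, 10), (4, 10)]
Completion times:
  Priority 1, burst=12, C=12
  Priority 2, burst=7, C=19
  Priority 3, burst=10, C=29
  Priority 4, burst=10, C=39
Average turnaround = 99/4 = 24.75

24.75


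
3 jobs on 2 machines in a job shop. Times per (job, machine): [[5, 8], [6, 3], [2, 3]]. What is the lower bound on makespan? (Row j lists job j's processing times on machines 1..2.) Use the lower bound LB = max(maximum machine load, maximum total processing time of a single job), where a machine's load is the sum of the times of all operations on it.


Machine loads:
  Machine 1: 5 + 6 + 2 = 13
  Machine 2: 8 + 3 + 3 = 14
Max machine load = 14
Job totals:
  Job 1: 13
  Job 2: 9
  Job 3: 5
Max job total = 13
Lower bound = max(14, 13) = 14

14


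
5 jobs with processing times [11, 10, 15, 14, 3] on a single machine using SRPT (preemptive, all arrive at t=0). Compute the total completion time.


Since all jobs arrive at t=0, SRPT equals SPT ordering.
SPT order: [3, 10, 11, 14, 15]
Completion times:
  Job 1: p=3, C=3
  Job 2: p=10, C=13
  Job 3: p=11, C=24
  Job 4: p=14, C=38
  Job 5: p=15, C=53
Total completion time = 3 + 13 + 24 + 38 + 53 = 131

131


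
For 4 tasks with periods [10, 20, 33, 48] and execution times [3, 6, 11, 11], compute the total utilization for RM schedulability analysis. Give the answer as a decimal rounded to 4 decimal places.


Compute individual utilizations (exact fractions):
  Task 1: C/T = 3/10 (approx. 0.3)
  Task 2: C/T = 6/20 = 3/10 (approx. 0.3)
  Task 3: C/T = 11/33 = 1/3 (approx. 0.3333)
  Task 4: C/T = 11/48 (approx. 0.2292)
Total utilization U = 3/10 + 3/10 + 1/3 + 11/48 = 93/80
Rounded to 4 decimal places: U = 1.1625
RM (Liu & Layland) bound for 4 tasks = 0.756828; compare with U = 93/80 (approx. 1.162500)
U > 1, so the task set is not schedulable (processor overloaded).

1.1625


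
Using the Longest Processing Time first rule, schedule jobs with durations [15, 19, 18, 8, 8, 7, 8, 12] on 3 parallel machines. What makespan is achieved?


Sort jobs in decreasing order (LPT): [19, 18, 15, 12, 8, 8, 8, 7]
Assign each job to the least loaded machine:
  Machine 1: jobs [19, 8, 7], load = 34
  Machine 2: jobs [18, 8, 8], load = 34
  Machine 3: jobs [15, 12], load = 27
Makespan = max load = 34

34


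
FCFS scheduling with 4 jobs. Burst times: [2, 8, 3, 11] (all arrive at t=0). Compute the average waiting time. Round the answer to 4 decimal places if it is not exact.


FCFS order (as given): [2, 8, 3, 11]
Waiting times:
  Job 1: wait = 0
  Job 2: wait = 2
  Job 3: wait = 10
  Job 4: wait = 13
Sum of waiting times = 25
Average waiting time = 25/4 = 6.25

6.25


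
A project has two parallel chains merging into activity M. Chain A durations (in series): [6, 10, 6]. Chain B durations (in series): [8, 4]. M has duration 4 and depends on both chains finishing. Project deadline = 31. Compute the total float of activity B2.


Forward pass: ES(B2) = sum of predecessors on chain B = 8
EF = ES + duration = 8 + 4 = 12
Backward pass: LF(M) = deadline = 31; LS(M) = 31 - 4 = 27
LF(B2) = LS(M) - sum(successors on chain B) = 27 - 0 = 27
LS = LF - duration = 27 - 4 = 23
Total float = LS - ES = 23 - 8 = 15

15


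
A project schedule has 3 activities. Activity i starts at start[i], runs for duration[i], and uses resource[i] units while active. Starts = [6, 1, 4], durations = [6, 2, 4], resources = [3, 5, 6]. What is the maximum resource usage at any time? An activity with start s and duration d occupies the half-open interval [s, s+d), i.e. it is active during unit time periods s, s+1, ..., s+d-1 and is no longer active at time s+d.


Each activity i is active on [start_i, start_i + duration_i).
Compute total resource usage per time slot:
  t=0: active resources = [], total = 0
  t=1: active resources = [5], total = 5
  t=2: active resources = [5], total = 5
  t=3: active resources = [], total = 0
  t=4: active resources = [6], total = 6
  t=5: active resources = [6], total = 6
  t=6: active resources = [3, 6], total = 9
  t=7: active resources = [3, 6], total = 9
  t=8: active resources = [3], total = 3
  t=9: active resources = [3], total = 3
  t=10: active resources = [3], total = 3
  t=11: active resources = [3], total = 3
Peak resource demand = 9

9


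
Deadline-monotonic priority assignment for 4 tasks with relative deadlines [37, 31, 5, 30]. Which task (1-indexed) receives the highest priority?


Sort tasks by relative deadline (ascending):
  Task 3: deadline = 5
  Task 4: deadline = 30
  Task 2: deadline = 31
  Task 1: deadline = 37
Priority order (highest first): [3, 4, 2, 1]
Highest priority task = 3

3


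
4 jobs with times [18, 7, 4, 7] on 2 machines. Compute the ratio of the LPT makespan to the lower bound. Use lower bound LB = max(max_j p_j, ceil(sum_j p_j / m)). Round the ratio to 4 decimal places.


LPT order: [18, 7, 7, 4]
Machine loads after assignment: [18, 18]
LPT makespan = 18
Lower bound = max(max_job, ceil(total/2)) = max(18, 18) = 18
Ratio = 18 / 18 = 1.0

1.0


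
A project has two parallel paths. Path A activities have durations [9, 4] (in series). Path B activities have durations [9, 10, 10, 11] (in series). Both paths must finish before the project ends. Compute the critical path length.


Path A total = 9 + 4 = 13
Path B total = 9 + 10 + 10 + 11 = 40
Critical path = longest path = max(13, 40) = 40

40


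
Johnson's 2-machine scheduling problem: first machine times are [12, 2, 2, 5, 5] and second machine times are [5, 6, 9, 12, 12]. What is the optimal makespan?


Apply Johnson's rule:
  Group 1 (a <= b): [(2, 2, 6), (3, 2, 9), (4, 5, 12), (5, 5, 12)]
  Group 2 (a > b): [(1, 12, 5)]
Optimal job order: [2, 3, 4, 5, 1]
Schedule:
  Job 2: M1 done at 2, M2 done at 8
  Job 3: M1 done at 4, M2 done at 17
  Job 4: M1 done at 9, M2 done at 29
  Job 5: M1 done at 14, M2 done at 41
  Job 1: M1 done at 26, M2 done at 46
Makespan = 46

46


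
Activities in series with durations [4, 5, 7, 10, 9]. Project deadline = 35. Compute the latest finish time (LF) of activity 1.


LF(activity 1) = deadline - sum of successor durations
Successors: activities 2 through 5 with durations [5, 7, 10, 9]
Sum of successor durations = 31
LF = 35 - 31 = 4

4


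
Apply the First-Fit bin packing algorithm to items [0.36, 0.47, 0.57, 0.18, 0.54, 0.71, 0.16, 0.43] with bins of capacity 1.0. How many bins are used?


Place items sequentially using First-Fit:
  Item 0.36 -> new Bin 1
  Item 0.47 -> Bin 1 (now 0.83)
  Item 0.57 -> new Bin 2
  Item 0.18 -> Bin 2 (now 0.75)
  Item 0.54 -> new Bin 3
  Item 0.71 -> new Bin 4
  Item 0.16 -> Bin 1 (now 0.99)
  Item 0.43 -> Bin 3 (now 0.97)
Total bins used = 4

4


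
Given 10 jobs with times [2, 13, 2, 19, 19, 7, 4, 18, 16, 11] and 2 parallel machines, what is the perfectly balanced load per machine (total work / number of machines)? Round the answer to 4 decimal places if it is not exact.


Total processing time = 2 + 13 + 2 + 19 + 19 + 7 + 4 + 18 + 16 + 11 = 111
Number of machines = 2
Ideal balanced load = 111 / 2 = 55.5

55.5


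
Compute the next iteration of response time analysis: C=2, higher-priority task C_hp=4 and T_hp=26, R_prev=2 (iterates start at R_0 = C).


R_next = C + ceil(R_prev / T_hp) * C_hp
ceil(2 / 26) = ceil(0.0769) = 1
Interference = 1 * 4 = 4
R_next = 2 + 4 = 6

6


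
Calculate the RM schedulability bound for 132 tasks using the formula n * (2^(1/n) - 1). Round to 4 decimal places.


Compute 2^(1/132) = 1.0052649263
Subtract 1: 1.0052649263 - 1 = 0.0052649263
Multiply by n: 132 * 0.0052649263 = 0.6949702716
Round to 4 dp: 0.6950

0.6950


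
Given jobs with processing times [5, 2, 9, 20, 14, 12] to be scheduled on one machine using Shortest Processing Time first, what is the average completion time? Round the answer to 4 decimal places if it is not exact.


Sort jobs by processing time (SPT order): [2, 5, 9, 12, 14, 20]
Compute completion times sequentially:
  Job 1: processing = 2, completes at 2
  Job 2: processing = 5, completes at 7
  Job 3: processing = 9, completes at 16
  Job 4: processing = 12, completes at 28
  Job 5: processing = 14, completes at 42
  Job 6: processing = 20, completes at 62
Sum of completion times = 157
Average completion time = 157/6 = 26.1667

26.1667


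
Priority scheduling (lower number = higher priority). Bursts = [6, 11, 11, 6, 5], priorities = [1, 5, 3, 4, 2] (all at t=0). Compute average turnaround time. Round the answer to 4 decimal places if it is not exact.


Sort by priority (ascending = highest first):
Order: [(1, 6), (2, 5), (3, 11), (4, 6), (5, 11)]
Completion times:
  Priority 1, burst=6, C=6
  Priority 2, burst=5, C=11
  Priority 3, burst=11, C=22
  Priority 4, burst=6, C=28
  Priority 5, burst=11, C=39
Average turnaround = 106/5 = 21.2

21.2


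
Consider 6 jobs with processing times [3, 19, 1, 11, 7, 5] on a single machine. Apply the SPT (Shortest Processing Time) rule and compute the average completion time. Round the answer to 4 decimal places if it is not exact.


Sort jobs by processing time (SPT order): [1, 3, 5, 7, 11, 19]
Compute completion times sequentially:
  Job 1: processing = 1, completes at 1
  Job 2: processing = 3, completes at 4
  Job 3: processing = 5, completes at 9
  Job 4: processing = 7, completes at 16
  Job 5: processing = 11, completes at 27
  Job 6: processing = 19, completes at 46
Sum of completion times = 103
Average completion time = 103/6 = 17.1667

17.1667


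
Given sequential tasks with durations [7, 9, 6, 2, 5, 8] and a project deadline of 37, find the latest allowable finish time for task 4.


LF(activity 4) = deadline - sum of successor durations
Successors: activities 5 through 6 with durations [5, 8]
Sum of successor durations = 13
LF = 37 - 13 = 24

24


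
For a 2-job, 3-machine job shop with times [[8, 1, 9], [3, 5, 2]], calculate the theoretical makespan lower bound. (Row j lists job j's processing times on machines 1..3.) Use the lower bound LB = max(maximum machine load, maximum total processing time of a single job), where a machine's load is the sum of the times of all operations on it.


Machine loads:
  Machine 1: 8 + 3 = 11
  Machine 2: 1 + 5 = 6
  Machine 3: 9 + 2 = 11
Max machine load = 11
Job totals:
  Job 1: 18
  Job 2: 10
Max job total = 18
Lower bound = max(11, 18) = 18

18


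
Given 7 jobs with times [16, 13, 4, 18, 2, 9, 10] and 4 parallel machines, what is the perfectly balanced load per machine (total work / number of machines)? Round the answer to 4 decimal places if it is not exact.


Total processing time = 16 + 13 + 4 + 18 + 2 + 9 + 10 = 72
Number of machines = 4
Ideal balanced load = 72 / 4 = 18.0

18.0


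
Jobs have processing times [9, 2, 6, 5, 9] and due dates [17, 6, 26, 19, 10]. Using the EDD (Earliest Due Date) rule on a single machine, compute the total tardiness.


Sort by due date (EDD order): [(2, 6), (9, 10), (9, 17), (5, 19), (6, 26)]
Compute completion times and tardiness:
  Job 1: p=2, d=6, C=2, tardiness=max(0,2-6)=0
  Job 2: p=9, d=10, C=11, tardiness=max(0,11-10)=1
  Job 3: p=9, d=17, C=20, tardiness=max(0,20-17)=3
  Job 4: p=5, d=19, C=25, tardiness=max(0,25-19)=6
  Job 5: p=6, d=26, C=31, tardiness=max(0,31-26)=5
Total tardiness = 15

15


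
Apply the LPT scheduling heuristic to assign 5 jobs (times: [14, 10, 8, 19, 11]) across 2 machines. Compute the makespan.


Sort jobs in decreasing order (LPT): [19, 14, 11, 10, 8]
Assign each job to the least loaded machine:
  Machine 1: jobs [19, 10], load = 29
  Machine 2: jobs [14, 11, 8], load = 33
Makespan = max load = 33

33


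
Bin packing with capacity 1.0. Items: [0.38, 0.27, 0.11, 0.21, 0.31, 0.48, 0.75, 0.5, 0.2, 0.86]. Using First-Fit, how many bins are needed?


Place items sequentially using First-Fit:
  Item 0.38 -> new Bin 1
  Item 0.27 -> Bin 1 (now 0.65)
  Item 0.11 -> Bin 1 (now 0.76)
  Item 0.21 -> Bin 1 (now 0.97)
  Item 0.31 -> new Bin 2
  Item 0.48 -> Bin 2 (now 0.79)
  Item 0.75 -> new Bin 3
  Item 0.5 -> new Bin 4
  Item 0.2 -> Bin 2 (now 0.99)
  Item 0.86 -> new Bin 5
Total bins used = 5

5


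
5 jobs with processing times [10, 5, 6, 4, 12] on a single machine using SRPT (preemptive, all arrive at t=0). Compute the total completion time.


Since all jobs arrive at t=0, SRPT equals SPT ordering.
SPT order: [4, 5, 6, 10, 12]
Completion times:
  Job 1: p=4, C=4
  Job 2: p=5, C=9
  Job 3: p=6, C=15
  Job 4: p=10, C=25
  Job 5: p=12, C=37
Total completion time = 4 + 9 + 15 + 25 + 37 = 90

90


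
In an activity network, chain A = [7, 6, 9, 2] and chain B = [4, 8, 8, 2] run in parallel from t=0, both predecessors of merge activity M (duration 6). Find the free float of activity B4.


ES(B4) = sum of predecessors on chain B = 20
EF(B4) = ES + duration = 20 + 2 = 22
Successor of B4 is M. ES(M) = max(sum(A), sum(B)) = max(24, 22) = 24
Free float = ES(successor) - EF(current) = 24 - 22 = 2

2


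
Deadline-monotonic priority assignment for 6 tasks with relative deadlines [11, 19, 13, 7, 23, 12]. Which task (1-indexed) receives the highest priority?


Sort tasks by relative deadline (ascending):
  Task 4: deadline = 7
  Task 1: deadline = 11
  Task 6: deadline = 12
  Task 3: deadline = 13
  Task 2: deadline = 19
  Task 5: deadline = 23
Priority order (highest first): [4, 1, 6, 3, 2, 5]
Highest priority task = 4

4


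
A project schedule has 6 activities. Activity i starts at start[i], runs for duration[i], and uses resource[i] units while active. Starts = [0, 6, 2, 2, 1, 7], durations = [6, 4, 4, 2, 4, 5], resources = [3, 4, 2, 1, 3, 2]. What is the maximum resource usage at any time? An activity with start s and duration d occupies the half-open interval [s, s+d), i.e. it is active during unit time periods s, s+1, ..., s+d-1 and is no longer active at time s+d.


Each activity i is active on [start_i, start_i + duration_i).
Compute total resource usage per time slot:
  t=0: active resources = [3], total = 3
  t=1: active resources = [3, 3], total = 6
  t=2: active resources = [3, 2, 1, 3], total = 9
  t=3: active resources = [3, 2, 1, 3], total = 9
  t=4: active resources = [3, 2, 3], total = 8
  t=5: active resources = [3, 2], total = 5
  t=6: active resources = [4], total = 4
  t=7: active resources = [4, 2], total = 6
  t=8: active resources = [4, 2], total = 6
  t=9: active resources = [4, 2], total = 6
  t=10: active resources = [2], total = 2
  t=11: active resources = [2], total = 2
Peak resource demand = 9

9


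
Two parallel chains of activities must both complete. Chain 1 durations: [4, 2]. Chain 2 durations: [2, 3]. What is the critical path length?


Path A total = 4 + 2 = 6
Path B total = 2 + 3 = 5
Critical path = longest path = max(6, 5) = 6

6


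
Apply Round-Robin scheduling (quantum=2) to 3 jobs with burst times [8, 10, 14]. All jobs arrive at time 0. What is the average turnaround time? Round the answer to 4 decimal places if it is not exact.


Time quantum = 2
Execution trace:
  J1 runs 2 units, time = 2
  J2 runs 2 units, time = 4
  J3 runs 2 units, time = 6
  J1 runs 2 units, time = 8
  J2 runs 2 units, time = 10
  J3 runs 2 units, time = 12
  J1 runs 2 units, time = 14
  J2 runs 2 units, time = 16
  J3 runs 2 units, time = 18
  J1 runs 2 units, time = 20
  J2 runs 2 units, time = 22
  J3 runs 2 units, time = 24
  J2 runs 2 units, time = 26
  J3 runs 2 units, time = 28
  J3 runs 2 units, time = 30
  J3 runs 2 units, time = 32
Finish times: [20, 26, 32]
Average turnaround = 78/3 = 26.0

26.0


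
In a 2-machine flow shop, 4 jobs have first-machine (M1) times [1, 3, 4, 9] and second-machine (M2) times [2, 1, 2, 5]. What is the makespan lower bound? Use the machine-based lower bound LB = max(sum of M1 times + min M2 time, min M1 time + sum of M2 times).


LB1 = sum(M1 times) + min(M2 times) = 17 + 1 = 18
LB2 = min(M1 times) + sum(M2 times) = 1 + 10 = 11
Lower bound = max(LB1, LB2) = max(18, 11) = 18

18


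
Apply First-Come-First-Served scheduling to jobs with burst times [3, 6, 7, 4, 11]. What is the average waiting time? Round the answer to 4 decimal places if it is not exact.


FCFS order (as given): [3, 6, 7, 4, 11]
Waiting times:
  Job 1: wait = 0
  Job 2: wait = 3
  Job 3: wait = 9
  Job 4: wait = 16
  Job 5: wait = 20
Sum of waiting times = 48
Average waiting time = 48/5 = 9.6

9.6


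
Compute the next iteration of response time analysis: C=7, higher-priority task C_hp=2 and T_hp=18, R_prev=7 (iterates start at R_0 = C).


R_next = C + ceil(R_prev / T_hp) * C_hp
ceil(7 / 18) = ceil(0.3889) = 1
Interference = 1 * 2 = 2
R_next = 7 + 2 = 9

9


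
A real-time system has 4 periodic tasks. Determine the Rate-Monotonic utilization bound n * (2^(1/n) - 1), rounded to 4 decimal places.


Compute 2^(1/4) = 1.1892071150
Subtract 1: 1.1892071150 - 1 = 0.1892071150
Multiply by n: 4 * 0.1892071150 = 0.7568284600
Round to 4 dp: 0.7568

0.7568


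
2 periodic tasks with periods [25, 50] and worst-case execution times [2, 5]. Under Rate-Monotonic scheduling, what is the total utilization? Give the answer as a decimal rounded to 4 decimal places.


Compute individual utilizations (exact fractions):
  Task 1: C/T = 2/25 (approx. 0.08)
  Task 2: C/T = 5/50 = 1/10 (approx. 0.1)
Total utilization U = 2/25 + 1/10 = 9/50
Rounded to 4 decimal places: U = 0.1800
RM (Liu & Layland) bound for 2 tasks = 0.828427; compare with U = 9/50 (approx. 0.180000)
U <= bound, so schedulable by RM sufficient condition.

0.1800


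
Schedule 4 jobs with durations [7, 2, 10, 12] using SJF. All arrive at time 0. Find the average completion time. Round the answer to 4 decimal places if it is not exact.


SJF order (ascending): [2, 7, 10, 12]
Completion times:
  Job 1: burst=2, C=2
  Job 2: burst=7, C=9
  Job 3: burst=10, C=19
  Job 4: burst=12, C=31
Average completion = 61/4 = 15.25

15.25


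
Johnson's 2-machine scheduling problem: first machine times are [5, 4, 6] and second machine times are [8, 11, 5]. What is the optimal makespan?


Apply Johnson's rule:
  Group 1 (a <= b): [(2, 4, 11), (1, 5, 8)]
  Group 2 (a > b): [(3, 6, 5)]
Optimal job order: [2, 1, 3]
Schedule:
  Job 2: M1 done at 4, M2 done at 15
  Job 1: M1 done at 9, M2 done at 23
  Job 3: M1 done at 15, M2 done at 28
Makespan = 28

28


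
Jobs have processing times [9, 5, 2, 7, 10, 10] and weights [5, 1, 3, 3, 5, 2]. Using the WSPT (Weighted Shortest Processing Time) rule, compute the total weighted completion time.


Compute p/w ratios and sort ascending (WSPT): [(2, 3), (9, 5), (10, 5), (7, 3), (5, 1), (10, 2)]
Compute weighted completion times:
  Job (p=2,w=3): C=2, w*C=3*2=6
  Job (p=9,w=5): C=11, w*C=5*11=55
  Job (p=10,w=5): C=21, w*C=5*21=105
  Job (p=7,w=3): C=28, w*C=3*28=84
  Job (p=5,w=1): C=33, w*C=1*33=33
  Job (p=10,w=2): C=43, w*C=2*43=86
Total weighted completion time = 369

369


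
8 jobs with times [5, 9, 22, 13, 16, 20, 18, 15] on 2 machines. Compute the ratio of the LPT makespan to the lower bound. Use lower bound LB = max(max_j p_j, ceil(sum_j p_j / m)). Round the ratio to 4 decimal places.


LPT order: [22, 20, 18, 16, 15, 13, 9, 5]
Machine loads after assignment: [58, 60]
LPT makespan = 60
Lower bound = max(max_job, ceil(total/2)) = max(22, 59) = 59
Ratio = 60 / 59 = 1.0169

1.0169


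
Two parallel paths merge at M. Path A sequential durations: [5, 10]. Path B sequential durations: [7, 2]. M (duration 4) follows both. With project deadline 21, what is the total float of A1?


Forward pass: ES(A1) = sum of predecessors on chain A = 0
EF = ES + duration = 0 + 5 = 5
Backward pass: LF(M) = deadline = 21; LS(M) = 21 - 4 = 17
LF(A1) = LS(M) - sum(successors on chain A) = 17 - 10 = 7
LS = LF - duration = 7 - 5 = 2
Total float = LS - ES = 2 - 0 = 2

2


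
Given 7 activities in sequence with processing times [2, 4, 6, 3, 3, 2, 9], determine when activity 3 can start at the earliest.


Activity 3 starts after activities 1 through 2 complete.
Predecessor durations: [2, 4]
ES = 2 + 4 = 6

6


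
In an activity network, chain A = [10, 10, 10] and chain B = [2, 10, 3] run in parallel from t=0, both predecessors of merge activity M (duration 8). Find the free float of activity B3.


ES(B3) = sum of predecessors on chain B = 12
EF(B3) = ES + duration = 12 + 3 = 15
Successor of B3 is M. ES(M) = max(sum(A), sum(B)) = max(30, 15) = 30
Free float = ES(successor) - EF(current) = 30 - 15 = 15

15


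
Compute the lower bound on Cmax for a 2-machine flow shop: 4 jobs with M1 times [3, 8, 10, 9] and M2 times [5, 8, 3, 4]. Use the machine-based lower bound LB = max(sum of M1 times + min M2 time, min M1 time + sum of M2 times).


LB1 = sum(M1 times) + min(M2 times) = 30 + 3 = 33
LB2 = min(M1 times) + sum(M2 times) = 3 + 20 = 23
Lower bound = max(LB1, LB2) = max(33, 23) = 33

33


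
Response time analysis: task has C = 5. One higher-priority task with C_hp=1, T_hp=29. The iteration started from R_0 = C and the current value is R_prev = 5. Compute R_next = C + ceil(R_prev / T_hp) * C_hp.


R_next = C + ceil(R_prev / T_hp) * C_hp
ceil(5 / 29) = ceil(0.1724) = 1
Interference = 1 * 1 = 1
R_next = 5 + 1 = 6

6


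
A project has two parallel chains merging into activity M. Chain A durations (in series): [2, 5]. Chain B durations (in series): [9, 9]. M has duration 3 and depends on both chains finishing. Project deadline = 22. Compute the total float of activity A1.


Forward pass: ES(A1) = sum of predecessors on chain A = 0
EF = ES + duration = 0 + 2 = 2
Backward pass: LF(M) = deadline = 22; LS(M) = 22 - 3 = 19
LF(A1) = LS(M) - sum(successors on chain A) = 19 - 5 = 14
LS = LF - duration = 14 - 2 = 12
Total float = LS - ES = 12 - 0 = 12

12


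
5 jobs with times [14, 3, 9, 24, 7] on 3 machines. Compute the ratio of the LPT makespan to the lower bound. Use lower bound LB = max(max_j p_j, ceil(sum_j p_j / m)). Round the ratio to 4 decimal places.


LPT order: [24, 14, 9, 7, 3]
Machine loads after assignment: [24, 17, 16]
LPT makespan = 24
Lower bound = max(max_job, ceil(total/3)) = max(24, 19) = 24
Ratio = 24 / 24 = 1.0

1.0


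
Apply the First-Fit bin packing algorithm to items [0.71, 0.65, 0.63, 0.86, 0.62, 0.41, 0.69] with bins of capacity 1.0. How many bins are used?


Place items sequentially using First-Fit:
  Item 0.71 -> new Bin 1
  Item 0.65 -> new Bin 2
  Item 0.63 -> new Bin 3
  Item 0.86 -> new Bin 4
  Item 0.62 -> new Bin 5
  Item 0.41 -> new Bin 6
  Item 0.69 -> new Bin 7
Total bins used = 7

7


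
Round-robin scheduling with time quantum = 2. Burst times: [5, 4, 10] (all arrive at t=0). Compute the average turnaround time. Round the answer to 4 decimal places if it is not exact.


Time quantum = 2
Execution trace:
  J1 runs 2 units, time = 2
  J2 runs 2 units, time = 4
  J3 runs 2 units, time = 6
  J1 runs 2 units, time = 8
  J2 runs 2 units, time = 10
  J3 runs 2 units, time = 12
  J1 runs 1 units, time = 13
  J3 runs 2 units, time = 15
  J3 runs 2 units, time = 17
  J3 runs 2 units, time = 19
Finish times: [13, 10, 19]
Average turnaround = 42/3 = 14.0

14.0


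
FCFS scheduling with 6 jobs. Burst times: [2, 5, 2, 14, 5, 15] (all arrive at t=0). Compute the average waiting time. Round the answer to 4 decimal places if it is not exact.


FCFS order (as given): [2, 5, 2, 14, 5, 15]
Waiting times:
  Job 1: wait = 0
  Job 2: wait = 2
  Job 3: wait = 7
  Job 4: wait = 9
  Job 5: wait = 23
  Job 6: wait = 28
Sum of waiting times = 69
Average waiting time = 69/6 = 11.5

11.5


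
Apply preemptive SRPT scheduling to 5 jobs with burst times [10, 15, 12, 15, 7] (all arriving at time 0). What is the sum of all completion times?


Since all jobs arrive at t=0, SRPT equals SPT ordering.
SPT order: [7, 10, 12, 15, 15]
Completion times:
  Job 1: p=7, C=7
  Job 2: p=10, C=17
  Job 3: p=12, C=29
  Job 4: p=15, C=44
  Job 5: p=15, C=59
Total completion time = 7 + 17 + 29 + 44 + 59 = 156

156


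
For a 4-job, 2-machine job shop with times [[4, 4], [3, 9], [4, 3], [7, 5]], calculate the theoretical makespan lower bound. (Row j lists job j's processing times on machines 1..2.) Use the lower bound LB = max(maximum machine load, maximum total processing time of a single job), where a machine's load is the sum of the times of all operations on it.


Machine loads:
  Machine 1: 4 + 3 + 4 + 7 = 18
  Machine 2: 4 + 9 + 3 + 5 = 21
Max machine load = 21
Job totals:
  Job 1: 8
  Job 2: 12
  Job 3: 7
  Job 4: 12
Max job total = 12
Lower bound = max(21, 12) = 21

21


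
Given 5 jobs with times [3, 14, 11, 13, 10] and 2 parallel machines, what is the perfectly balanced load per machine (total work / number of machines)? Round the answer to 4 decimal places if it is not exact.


Total processing time = 3 + 14 + 11 + 13 + 10 = 51
Number of machines = 2
Ideal balanced load = 51 / 2 = 25.5

25.5


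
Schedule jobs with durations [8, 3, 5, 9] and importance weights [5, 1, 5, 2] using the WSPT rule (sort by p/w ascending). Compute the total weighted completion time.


Compute p/w ratios and sort ascending (WSPT): [(5, 5), (8, 5), (3, 1), (9, 2)]
Compute weighted completion times:
  Job (p=5,w=5): C=5, w*C=5*5=25
  Job (p=8,w=5): C=13, w*C=5*13=65
  Job (p=3,w=1): C=16, w*C=1*16=16
  Job (p=9,w=2): C=25, w*C=2*25=50
Total weighted completion time = 156

156


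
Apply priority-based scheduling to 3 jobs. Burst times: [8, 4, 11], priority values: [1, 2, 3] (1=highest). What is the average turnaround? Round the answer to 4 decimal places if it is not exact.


Sort by priority (ascending = highest first):
Order: [(1, 8), (2, 4), (3, 11)]
Completion times:
  Priority 1, burst=8, C=8
  Priority 2, burst=4, C=12
  Priority 3, burst=11, C=23
Average turnaround = 43/3 = 14.3333

14.3333
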